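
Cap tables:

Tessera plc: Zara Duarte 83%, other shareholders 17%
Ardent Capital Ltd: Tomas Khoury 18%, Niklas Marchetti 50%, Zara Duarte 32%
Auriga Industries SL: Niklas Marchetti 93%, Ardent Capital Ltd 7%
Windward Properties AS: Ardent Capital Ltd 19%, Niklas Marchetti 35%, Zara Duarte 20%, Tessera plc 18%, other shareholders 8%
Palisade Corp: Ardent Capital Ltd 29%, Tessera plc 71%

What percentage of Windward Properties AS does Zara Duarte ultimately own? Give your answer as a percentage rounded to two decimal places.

41.02%

Zara reaches Windward along 3 paths.
Via Ardent: 32% × 19% = 6.08%.
Direct stake: 20% = 20%.
Via Tessera: 83% × 18% = 14.94%.
Total: 6.08% + 20% + 14.94% = 41.02%.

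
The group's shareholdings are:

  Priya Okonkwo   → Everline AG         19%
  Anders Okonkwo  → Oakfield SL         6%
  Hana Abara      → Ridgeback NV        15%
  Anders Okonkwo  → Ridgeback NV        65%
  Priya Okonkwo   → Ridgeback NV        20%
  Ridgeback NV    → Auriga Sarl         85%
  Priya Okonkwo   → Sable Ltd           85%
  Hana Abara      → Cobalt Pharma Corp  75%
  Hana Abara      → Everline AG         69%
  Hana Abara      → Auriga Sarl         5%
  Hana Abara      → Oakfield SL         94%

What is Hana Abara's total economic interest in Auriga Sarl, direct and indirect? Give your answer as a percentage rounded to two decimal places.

17.75%

Hana reaches Auriga along 2 paths.
Via Ridgeback: 15% × 85% = 12.75%.
Direct stake: 5% = 5%.
Total: 12.75% + 5% = 17.75%.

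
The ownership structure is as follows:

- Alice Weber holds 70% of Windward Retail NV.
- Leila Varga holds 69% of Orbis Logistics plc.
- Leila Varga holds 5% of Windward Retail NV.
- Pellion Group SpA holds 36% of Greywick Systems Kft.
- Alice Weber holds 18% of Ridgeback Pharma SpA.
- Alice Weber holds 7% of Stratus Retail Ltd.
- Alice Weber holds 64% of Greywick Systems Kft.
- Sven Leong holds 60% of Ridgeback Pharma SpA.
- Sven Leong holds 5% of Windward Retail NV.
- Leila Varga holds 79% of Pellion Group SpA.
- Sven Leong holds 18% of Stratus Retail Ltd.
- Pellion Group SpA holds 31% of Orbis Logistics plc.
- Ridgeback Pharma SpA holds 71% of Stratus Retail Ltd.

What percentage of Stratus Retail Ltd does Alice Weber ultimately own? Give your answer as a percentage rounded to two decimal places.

19.78%

Alice reaches Stratus along 2 paths.
Via Ridgeback: 18% × 71% = 12.78%.
Direct stake: 7% = 7%.
Total: 12.78% + 7% = 19.78%.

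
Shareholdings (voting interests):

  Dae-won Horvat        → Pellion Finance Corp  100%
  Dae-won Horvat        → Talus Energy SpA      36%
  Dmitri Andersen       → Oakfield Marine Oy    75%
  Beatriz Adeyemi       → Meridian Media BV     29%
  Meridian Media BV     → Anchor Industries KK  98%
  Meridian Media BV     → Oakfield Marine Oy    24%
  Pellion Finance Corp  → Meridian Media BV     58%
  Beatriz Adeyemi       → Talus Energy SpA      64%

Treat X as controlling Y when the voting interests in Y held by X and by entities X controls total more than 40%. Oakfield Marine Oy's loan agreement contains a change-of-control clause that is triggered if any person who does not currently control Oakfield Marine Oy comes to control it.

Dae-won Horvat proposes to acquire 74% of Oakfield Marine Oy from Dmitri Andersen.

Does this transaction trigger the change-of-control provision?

Yes

The purchase adds only to Dae-won's holdings (Dmitri's stake shrinks), so Dae-won is the only person who could newly come to control Oakfield.
Dae-won holds 100% of Pellion, so Dae-won controls Pellion.
Pellion holds 58% of Meridian, so Dae-won controls Meridian.
Meridian holds 98% of Anchor, so Dae-won controls Anchor.
In Oakfield, Dae-won's side holds only 24%, not > 40%.
So before the transaction, Dae-won does not control Oakfield.
After the purchase, Dae-won holds 74% of Oakfield directly, and Dmitri's stake falls to 1%.
Meridian and Dae-won together hold 24% + 74% = 98% of Oakfield, so Dae-won controls Oakfield.
Dae-won did not control Oakfield before and does after, so the clause is triggered.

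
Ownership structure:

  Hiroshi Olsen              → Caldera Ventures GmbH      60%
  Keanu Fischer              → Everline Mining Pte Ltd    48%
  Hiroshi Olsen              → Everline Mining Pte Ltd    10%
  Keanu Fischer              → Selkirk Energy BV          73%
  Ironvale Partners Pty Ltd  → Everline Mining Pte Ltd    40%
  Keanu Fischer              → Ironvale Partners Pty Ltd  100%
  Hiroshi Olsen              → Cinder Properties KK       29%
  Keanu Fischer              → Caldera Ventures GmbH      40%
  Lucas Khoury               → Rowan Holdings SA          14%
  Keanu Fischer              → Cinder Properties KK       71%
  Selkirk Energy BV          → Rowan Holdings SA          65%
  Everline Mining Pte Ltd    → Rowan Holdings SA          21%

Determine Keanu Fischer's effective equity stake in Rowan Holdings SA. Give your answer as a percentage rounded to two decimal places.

65.93%

Keanu reaches Rowan along 3 paths.
Via Selkirk: 73% × 65% = 47.45%.
Via Ironvale → Everline: 100% × 40% × 21% = 8.4%.
Via Everline: 48% × 21% = 10.08%.
Total: 47.45% + 8.4% + 10.08% = 65.93%.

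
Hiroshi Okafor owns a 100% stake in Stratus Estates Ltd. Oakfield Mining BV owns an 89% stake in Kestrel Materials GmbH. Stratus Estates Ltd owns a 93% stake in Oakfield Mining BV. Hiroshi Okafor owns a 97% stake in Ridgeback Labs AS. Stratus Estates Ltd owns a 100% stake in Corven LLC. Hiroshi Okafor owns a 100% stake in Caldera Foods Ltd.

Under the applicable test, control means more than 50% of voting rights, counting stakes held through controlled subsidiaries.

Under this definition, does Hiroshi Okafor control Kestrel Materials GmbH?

Yes

Hiroshi holds 100% of Stratus, so Hiroshi controls Stratus.
Stratus holds 93% of Oakfield, so Hiroshi controls Oakfield.
Oakfield holds 89% of Kestrel, so Hiroshi controls Kestrel.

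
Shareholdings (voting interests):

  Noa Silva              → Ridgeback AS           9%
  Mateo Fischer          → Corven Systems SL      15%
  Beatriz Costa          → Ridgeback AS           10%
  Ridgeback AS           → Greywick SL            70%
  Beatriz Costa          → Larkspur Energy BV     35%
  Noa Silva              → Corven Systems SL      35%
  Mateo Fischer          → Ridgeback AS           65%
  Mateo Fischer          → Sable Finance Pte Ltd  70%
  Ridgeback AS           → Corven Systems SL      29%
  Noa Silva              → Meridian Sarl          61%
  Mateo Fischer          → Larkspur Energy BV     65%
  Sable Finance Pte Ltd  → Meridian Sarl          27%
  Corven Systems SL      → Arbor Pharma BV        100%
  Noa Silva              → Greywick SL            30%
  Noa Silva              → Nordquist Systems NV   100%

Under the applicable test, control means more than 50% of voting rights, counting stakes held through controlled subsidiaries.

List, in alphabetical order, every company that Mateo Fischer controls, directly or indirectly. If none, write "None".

Greywick SL, Larkspur Energy BV, Ridgeback AS, Sable Finance Pte Ltd

Mateo holds 65% of Ridgeback, so Mateo controls Ridgeback.
Mateo holds 65% of Larkspur, so Mateo controls Larkspur.
Ridgeback holds 70% of Greywick, so Mateo controls Greywick.
Mateo holds 70% of Sable, so Mateo controls Sable.
No other company's threshold is met.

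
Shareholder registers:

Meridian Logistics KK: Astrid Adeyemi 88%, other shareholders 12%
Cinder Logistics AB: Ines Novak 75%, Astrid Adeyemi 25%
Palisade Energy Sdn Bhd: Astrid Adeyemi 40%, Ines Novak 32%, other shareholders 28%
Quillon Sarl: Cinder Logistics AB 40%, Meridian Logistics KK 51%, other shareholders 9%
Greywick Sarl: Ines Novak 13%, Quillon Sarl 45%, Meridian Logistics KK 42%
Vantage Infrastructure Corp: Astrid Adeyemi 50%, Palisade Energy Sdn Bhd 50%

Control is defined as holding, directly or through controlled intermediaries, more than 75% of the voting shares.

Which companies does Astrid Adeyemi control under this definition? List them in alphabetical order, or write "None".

Astrid holds 88% of Meridian, so Astrid controls Meridian.
No other company's threshold is met.

Meridian Logistics KK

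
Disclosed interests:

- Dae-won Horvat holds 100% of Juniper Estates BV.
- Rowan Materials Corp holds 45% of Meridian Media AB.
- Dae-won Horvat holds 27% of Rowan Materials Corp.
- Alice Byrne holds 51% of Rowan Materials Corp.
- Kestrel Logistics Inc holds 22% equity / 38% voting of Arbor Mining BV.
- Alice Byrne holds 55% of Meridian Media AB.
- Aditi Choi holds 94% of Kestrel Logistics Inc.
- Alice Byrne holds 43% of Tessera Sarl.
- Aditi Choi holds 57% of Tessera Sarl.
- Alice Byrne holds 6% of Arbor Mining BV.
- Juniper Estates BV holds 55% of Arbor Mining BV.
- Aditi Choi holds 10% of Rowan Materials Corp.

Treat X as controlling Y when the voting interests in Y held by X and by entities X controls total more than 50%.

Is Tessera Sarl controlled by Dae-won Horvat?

Dae-won holds 100% of Juniper, so Dae-won controls Juniper.
Juniper holds 55% of Arbor, so Dae-won controls Arbor.
Neither Dae-won nor any entity Dae-won controls holds any voting interest in Tessera.
So Dae-won does not control Tessera.

No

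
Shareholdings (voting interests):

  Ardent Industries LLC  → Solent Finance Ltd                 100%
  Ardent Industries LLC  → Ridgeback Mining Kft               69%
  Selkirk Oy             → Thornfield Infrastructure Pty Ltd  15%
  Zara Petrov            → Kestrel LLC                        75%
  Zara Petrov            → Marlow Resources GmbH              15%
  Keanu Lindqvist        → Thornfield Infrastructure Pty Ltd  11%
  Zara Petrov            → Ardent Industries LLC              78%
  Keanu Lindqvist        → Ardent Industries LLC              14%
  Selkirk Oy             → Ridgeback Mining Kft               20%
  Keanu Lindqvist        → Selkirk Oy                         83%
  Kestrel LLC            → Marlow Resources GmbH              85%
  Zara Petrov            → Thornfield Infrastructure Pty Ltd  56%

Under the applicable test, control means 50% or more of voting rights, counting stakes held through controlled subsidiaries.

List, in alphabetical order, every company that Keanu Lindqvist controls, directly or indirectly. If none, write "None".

Keanu holds 83% of Selkirk, so Keanu controls Selkirk.
No other company's threshold is met.

Selkirk Oy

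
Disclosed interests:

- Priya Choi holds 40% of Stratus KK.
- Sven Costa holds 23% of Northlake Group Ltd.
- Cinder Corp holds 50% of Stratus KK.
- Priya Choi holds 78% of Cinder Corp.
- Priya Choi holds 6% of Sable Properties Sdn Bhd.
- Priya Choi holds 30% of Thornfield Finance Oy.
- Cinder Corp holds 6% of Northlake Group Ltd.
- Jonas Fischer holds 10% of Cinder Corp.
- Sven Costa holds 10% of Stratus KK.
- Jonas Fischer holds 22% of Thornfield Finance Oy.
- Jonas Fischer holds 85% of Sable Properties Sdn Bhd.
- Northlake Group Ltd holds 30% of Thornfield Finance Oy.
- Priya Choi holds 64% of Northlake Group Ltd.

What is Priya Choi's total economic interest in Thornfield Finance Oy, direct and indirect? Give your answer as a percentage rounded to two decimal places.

50.60%

Priya reaches Thornfield along 3 paths.
Via Northlake: 64% × 30% = 19.2%.
Via Cinder → Northlake: 78% × 6% × 30% = 1.404%.
Direct stake: 30% = 30%.
Total: 19.2% + 1.404% + 30% = 50.604%.
Rounded: 50.60%.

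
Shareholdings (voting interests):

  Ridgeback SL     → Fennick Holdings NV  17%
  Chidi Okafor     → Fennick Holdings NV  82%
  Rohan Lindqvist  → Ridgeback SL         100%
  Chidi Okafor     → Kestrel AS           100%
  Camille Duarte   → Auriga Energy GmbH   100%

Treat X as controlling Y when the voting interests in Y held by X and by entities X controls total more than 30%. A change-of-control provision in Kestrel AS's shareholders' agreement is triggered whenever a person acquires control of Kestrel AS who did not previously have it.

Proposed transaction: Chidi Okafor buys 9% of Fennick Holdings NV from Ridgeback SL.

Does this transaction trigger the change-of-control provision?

No

The purchase adds only to Chidi's holdings (Ridgeback's stake shrinks), so Chidi is the only person who could newly come to control Kestrel.
Chidi holds 100% of Kestrel, so Chidi controls Kestrel.
So Chidi already controls Kestrel before the transaction.
After the purchase, Chidi's direct stake in Fennick rises to 82% + 9% = 91%, and Ridgeback's stake falls to 8%.
Chidi controlled Kestrel already, so this is not a new person acquiring control; every other person's position is unchanged or reduced.
No new person acquires control, so the clause is not triggered.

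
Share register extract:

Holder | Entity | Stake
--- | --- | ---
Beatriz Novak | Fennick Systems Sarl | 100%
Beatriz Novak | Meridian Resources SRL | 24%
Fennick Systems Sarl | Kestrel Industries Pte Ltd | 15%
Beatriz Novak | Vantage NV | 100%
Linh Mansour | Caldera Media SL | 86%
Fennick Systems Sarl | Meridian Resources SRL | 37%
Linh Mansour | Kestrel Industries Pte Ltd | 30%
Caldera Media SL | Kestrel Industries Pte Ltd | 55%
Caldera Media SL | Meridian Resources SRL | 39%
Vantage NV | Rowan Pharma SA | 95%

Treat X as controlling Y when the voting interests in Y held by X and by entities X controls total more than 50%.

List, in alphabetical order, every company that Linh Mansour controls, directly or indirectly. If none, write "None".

Caldera Media SL, Kestrel Industries Pte Ltd

Linh holds 86% of Caldera, so Linh controls Caldera.
Linh and Caldera together hold 30% + 55% = 85% of Kestrel, so Linh controls Kestrel.
No other company's threshold is met.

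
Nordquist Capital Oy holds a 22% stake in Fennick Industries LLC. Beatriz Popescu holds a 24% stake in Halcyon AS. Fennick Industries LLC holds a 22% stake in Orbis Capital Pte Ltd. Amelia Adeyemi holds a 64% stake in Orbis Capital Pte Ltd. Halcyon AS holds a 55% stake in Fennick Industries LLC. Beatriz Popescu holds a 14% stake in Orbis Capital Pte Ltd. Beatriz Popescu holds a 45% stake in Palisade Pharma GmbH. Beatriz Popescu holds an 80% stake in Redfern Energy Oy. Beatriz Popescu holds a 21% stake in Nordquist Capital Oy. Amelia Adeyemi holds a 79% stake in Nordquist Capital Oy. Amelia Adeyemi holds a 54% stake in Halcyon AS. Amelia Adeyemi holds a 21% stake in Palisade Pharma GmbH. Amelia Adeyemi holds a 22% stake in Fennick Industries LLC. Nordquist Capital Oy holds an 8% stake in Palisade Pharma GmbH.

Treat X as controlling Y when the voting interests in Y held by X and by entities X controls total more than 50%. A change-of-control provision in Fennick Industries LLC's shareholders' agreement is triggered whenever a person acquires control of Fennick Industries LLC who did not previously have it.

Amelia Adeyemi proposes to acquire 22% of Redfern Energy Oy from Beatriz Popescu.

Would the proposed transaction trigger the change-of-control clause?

No

The purchase adds only to Amelia's holdings (Beatriz's stake shrinks), so Amelia is the only person who could newly come to control Fennick.
Amelia holds 79% of Nordquist, so Amelia controls Nordquist.
Amelia holds 54% of Halcyon, so Amelia controls Halcyon.
Halcyon and Amelia and Nordquist together hold 55% + 22% + 22% = 99% of Fennick, so Amelia controls Fennick.
So Amelia already controls Fennick before the transaction.
After the purchase, Amelia holds 22% of Redfern directly, and Beatriz's stake falls to 58%.
Amelia controlled Fennick already, so this is not a new person acquiring control; every other person's position is unchanged or reduced.
No new person acquires control, so the clause is not triggered.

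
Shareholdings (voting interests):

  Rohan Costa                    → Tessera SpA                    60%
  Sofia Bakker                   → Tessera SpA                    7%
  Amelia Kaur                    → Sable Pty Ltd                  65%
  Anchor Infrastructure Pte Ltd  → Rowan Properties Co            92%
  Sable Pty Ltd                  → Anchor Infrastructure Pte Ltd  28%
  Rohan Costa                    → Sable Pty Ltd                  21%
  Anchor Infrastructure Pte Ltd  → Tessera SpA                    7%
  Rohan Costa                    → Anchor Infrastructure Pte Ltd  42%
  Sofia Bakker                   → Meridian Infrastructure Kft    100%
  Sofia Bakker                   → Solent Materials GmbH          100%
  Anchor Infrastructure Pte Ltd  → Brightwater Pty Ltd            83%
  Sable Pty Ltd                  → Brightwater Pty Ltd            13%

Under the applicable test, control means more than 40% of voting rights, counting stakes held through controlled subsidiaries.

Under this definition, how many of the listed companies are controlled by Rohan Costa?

Rohan holds 42% of Anchor, so Rohan controls Anchor.
Anchor and Rohan together hold 7% + 60% = 67% of Tessera, so Rohan controls Tessera.
Anchor holds 83% of Brightwater, so Rohan controls Brightwater.
Anchor holds 92% of Rowan, so Rohan controls Rowan.
No other company's threshold is met.
Rohan controls 4 companies.

4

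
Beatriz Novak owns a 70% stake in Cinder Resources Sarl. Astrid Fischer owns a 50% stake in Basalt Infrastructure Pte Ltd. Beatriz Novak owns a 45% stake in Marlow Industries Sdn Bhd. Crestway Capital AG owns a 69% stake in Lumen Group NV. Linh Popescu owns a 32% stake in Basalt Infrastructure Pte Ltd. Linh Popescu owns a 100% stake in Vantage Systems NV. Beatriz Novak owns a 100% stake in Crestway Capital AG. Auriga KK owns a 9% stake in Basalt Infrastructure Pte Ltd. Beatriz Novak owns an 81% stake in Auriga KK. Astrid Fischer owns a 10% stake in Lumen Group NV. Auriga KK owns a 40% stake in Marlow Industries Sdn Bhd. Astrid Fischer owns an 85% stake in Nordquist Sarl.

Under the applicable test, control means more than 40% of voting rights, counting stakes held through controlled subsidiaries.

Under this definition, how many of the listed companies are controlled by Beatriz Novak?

Beatriz holds 70% of Cinder, so Beatriz controls Cinder.
Beatriz holds 81% of Auriga, so Beatriz controls Auriga.
Auriga and Beatriz together hold 40% + 45% = 85% of Marlow, so Beatriz controls Marlow.
Beatriz holds 100% of Crestway, so Beatriz controls Crestway.
Crestway holds 69% of Lumen, so Beatriz controls Lumen.
No other company's threshold is met.
Beatriz controls 5 companies.

5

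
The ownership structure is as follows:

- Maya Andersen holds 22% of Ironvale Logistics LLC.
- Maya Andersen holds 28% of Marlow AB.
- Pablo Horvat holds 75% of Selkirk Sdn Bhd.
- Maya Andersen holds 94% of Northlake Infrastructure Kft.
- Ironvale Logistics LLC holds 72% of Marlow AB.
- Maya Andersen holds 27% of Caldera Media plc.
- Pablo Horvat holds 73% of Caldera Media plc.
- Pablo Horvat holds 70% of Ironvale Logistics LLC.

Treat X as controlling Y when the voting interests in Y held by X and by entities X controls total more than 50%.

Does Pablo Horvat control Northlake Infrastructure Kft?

No

Pablo holds 73% of Caldera, so Pablo controls Caldera.
Pablo holds 70% of Ironvale, so Pablo controls Ironvale.
Pablo holds 75% of Selkirk, so Pablo controls Selkirk.
Ironvale holds 72% of Marlow, so Pablo controls Marlow.
Neither Pablo nor any entity Pablo controls holds any voting interest in Northlake.
So Pablo does not control Northlake.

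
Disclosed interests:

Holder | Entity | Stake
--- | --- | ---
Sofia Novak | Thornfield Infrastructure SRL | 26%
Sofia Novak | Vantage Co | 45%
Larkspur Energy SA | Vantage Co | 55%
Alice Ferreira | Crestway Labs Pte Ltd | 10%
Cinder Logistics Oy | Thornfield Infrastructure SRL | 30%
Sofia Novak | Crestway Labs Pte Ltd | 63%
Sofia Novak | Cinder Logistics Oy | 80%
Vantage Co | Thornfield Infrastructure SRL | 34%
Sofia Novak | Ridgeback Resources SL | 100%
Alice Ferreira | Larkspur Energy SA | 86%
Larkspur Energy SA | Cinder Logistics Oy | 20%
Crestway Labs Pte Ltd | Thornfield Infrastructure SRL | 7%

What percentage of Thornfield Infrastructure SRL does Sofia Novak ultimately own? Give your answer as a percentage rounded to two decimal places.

Sofia reaches Thornfield along 4 paths.
Via Vantage: 45% × 34% = 15.3%.
Via Cinder: 80% × 30% = 24%.
Via Crestway: 63% × 7% = 4.41%.
Direct stake: 26% = 26%.
Total: 15.3% + 24% + 4.41% + 26% = 69.71%.

69.71%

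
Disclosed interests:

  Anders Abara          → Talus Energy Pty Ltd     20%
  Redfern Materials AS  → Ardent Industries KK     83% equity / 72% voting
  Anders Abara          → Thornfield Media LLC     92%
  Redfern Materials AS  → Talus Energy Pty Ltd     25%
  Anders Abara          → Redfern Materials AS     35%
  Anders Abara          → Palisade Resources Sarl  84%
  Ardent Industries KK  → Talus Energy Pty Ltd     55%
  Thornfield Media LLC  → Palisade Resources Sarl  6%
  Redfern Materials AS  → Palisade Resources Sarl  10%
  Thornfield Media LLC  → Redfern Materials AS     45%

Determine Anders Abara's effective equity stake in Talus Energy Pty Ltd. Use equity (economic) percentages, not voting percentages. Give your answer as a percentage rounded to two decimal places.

Anders reaches Talus along 5 paths.
Direct stake: 20% = 20%.
Via Redfern: 35% × 25% = 8.75%.
Via Thornfield → Redfern: 92% × 45% × 25% = 10.35%.
Via Redfern → Ardent: 35% × 83% × 55% = 15.9775%.
Via Thornfield → Redfern → Ardent: 92% × 45% × 83% × 55% = 18.8991%.
Total: 20% + 8.75% + 10.35% + 15.9775% + 18.8991% = 73.9766%.
Rounded: 73.98%.

73.98%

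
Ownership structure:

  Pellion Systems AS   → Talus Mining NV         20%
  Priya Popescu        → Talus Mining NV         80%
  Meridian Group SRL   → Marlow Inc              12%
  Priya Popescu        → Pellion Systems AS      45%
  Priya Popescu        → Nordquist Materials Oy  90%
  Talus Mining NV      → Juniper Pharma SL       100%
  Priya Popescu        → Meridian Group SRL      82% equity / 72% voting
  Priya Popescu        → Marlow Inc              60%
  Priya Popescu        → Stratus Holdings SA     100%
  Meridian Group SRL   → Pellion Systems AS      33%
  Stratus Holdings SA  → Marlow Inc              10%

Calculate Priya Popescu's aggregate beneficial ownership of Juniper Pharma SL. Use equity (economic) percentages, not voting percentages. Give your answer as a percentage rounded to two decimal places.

Priya reaches Juniper along 3 paths.
Via Meridian → Pellion → Talus: 82% × 33% × 20% × 100% = 5.412%.
Via Pellion → Talus: 45% × 20% × 100% = 9%.
Via Talus: 80% × 100% = 80%.
Total: 5.412% + 9% + 80% = 94.412%.
Rounded: 94.41%.

94.41%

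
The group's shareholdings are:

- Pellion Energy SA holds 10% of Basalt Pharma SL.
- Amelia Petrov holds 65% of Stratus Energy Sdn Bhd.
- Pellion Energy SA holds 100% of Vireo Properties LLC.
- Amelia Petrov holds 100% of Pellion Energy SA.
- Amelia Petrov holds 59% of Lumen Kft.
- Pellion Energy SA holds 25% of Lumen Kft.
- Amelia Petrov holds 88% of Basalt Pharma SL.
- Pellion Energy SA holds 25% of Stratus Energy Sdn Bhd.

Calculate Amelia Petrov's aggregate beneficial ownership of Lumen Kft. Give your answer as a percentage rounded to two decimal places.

Amelia reaches Lumen along 2 paths.
Via Pellion: 100% × 25% = 25%.
Direct stake: 59% = 59%.
Total: 25% + 59% = 84%.
Rounded: 84.00%.

84.00%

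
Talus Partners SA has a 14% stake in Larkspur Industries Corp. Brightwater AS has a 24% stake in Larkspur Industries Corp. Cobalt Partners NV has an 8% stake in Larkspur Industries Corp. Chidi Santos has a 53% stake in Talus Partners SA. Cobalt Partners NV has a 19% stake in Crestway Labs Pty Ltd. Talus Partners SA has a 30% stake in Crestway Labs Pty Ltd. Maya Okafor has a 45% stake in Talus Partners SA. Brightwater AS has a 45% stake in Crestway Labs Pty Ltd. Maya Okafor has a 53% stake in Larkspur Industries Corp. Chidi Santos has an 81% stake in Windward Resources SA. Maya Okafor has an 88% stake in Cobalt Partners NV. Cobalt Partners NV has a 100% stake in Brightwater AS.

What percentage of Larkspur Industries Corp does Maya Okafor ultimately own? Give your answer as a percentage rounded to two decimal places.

Maya reaches Larkspur along 4 paths.
Direct stake: 53% = 53%.
Via Cobalt: 88% × 8% = 7.04%.
Via Talus: 45% × 14% = 6.3%.
Via Cobalt → Brightwater: 88% × 100% × 24% = 21.12%.
Total: 53% + 7.04% + 6.3% + 21.12% = 87.46%.

87.46%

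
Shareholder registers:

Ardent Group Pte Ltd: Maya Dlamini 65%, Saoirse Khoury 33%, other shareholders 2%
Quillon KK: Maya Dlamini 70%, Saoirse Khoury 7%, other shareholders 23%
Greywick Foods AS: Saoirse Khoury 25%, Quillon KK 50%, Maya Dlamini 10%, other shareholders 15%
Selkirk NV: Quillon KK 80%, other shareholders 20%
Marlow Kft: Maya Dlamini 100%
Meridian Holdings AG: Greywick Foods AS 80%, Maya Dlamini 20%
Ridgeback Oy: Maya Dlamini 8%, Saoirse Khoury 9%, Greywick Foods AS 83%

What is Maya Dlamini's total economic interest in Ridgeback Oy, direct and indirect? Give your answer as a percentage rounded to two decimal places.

Maya reaches Ridgeback along 3 paths.
Direct stake: 8% = 8%.
Via Quillon → Greywick: 70% × 50% × 83% = 29.05%.
Via Greywick: 10% × 83% = 8.3%.
Total: 8% + 29.05% + 8.3% = 45.35%.

45.35%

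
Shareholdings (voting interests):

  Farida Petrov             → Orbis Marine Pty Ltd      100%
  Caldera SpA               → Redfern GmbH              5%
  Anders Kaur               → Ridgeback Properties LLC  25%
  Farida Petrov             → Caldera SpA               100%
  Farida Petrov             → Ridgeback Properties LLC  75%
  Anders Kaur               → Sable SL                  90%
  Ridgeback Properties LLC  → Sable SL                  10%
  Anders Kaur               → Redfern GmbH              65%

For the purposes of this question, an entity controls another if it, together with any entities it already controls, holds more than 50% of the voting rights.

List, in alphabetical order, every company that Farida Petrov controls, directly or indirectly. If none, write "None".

Farida holds 100% of Caldera, so Farida controls Caldera.
Farida holds 75% of Ridgeback, so Farida controls Ridgeback.
Farida holds 100% of Orbis, so Farida controls Orbis.
No other company's threshold is met.

Caldera SpA, Orbis Marine Pty Ltd, Ridgeback Properties LLC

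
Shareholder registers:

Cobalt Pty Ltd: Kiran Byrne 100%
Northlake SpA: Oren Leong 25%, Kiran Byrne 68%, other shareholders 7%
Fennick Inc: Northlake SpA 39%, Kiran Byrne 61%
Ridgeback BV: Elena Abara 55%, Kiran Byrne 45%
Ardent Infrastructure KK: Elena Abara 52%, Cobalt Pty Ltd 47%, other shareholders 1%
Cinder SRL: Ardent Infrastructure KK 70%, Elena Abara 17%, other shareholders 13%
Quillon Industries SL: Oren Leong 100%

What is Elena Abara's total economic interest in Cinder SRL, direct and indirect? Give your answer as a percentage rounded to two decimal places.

53.40%

Elena reaches Cinder along 2 paths.
Via Ardent: 52% × 70% = 36.4%.
Direct stake: 17% = 17%.
Total: 36.4% + 17% = 53.4%.
Rounded: 53.40%.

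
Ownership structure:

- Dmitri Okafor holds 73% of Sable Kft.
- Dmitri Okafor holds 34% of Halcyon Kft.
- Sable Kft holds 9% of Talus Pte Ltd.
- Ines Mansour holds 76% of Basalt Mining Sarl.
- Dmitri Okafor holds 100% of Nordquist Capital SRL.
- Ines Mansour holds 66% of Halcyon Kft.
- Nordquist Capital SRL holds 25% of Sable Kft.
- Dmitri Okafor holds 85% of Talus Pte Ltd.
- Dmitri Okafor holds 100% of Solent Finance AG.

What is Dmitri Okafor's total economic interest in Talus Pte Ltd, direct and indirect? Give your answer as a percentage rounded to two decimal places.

Dmitri reaches Talus along 3 paths.
Direct stake: 85% = 85%.
Via Sable: 73% × 9% = 6.57%.
Via Nordquist → Sable: 100% × 25% × 9% = 2.25%.
Total: 85% + 6.57% + 2.25% = 93.82%.

93.82%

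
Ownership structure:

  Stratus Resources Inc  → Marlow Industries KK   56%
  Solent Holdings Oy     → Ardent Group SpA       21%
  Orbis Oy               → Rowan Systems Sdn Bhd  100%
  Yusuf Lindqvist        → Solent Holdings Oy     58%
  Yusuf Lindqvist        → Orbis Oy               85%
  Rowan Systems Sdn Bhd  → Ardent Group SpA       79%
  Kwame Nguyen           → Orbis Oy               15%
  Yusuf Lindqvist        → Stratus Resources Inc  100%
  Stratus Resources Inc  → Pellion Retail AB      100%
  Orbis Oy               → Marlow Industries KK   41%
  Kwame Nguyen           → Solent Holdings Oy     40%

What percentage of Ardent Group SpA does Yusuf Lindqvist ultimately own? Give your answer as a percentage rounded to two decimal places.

79.33%

Yusuf reaches Ardent along 2 paths.
Via Solent: 58% × 21% = 12.18%.
Via Orbis → Rowan: 85% × 100% × 79% = 67.15%.
Total: 12.18% + 67.15% = 79.33%.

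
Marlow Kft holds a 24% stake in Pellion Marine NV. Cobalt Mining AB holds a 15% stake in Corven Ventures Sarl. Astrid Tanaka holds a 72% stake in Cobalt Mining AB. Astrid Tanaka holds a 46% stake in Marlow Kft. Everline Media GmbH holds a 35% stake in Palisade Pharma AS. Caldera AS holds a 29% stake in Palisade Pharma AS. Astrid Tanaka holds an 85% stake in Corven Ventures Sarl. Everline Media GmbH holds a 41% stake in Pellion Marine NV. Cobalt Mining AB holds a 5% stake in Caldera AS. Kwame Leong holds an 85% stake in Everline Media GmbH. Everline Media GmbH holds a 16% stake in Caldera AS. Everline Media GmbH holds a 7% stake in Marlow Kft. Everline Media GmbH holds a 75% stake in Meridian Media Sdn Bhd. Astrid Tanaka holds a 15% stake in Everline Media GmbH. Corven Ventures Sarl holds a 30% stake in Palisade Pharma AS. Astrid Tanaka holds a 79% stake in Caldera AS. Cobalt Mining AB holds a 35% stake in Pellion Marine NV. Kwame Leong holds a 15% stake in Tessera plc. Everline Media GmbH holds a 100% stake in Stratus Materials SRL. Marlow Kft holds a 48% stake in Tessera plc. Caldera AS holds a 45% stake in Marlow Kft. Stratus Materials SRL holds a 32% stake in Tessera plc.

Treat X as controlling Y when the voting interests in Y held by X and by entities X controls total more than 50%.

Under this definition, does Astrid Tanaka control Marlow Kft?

Yes

Astrid holds 72% of Cobalt, so Astrid controls Cobalt.
Cobalt and Astrid together hold 5% + 79% = 84% of Caldera, so Astrid controls Caldera.
Astrid and Caldera together hold 46% + 45% = 91% of Marlow, so Astrid controls Marlow.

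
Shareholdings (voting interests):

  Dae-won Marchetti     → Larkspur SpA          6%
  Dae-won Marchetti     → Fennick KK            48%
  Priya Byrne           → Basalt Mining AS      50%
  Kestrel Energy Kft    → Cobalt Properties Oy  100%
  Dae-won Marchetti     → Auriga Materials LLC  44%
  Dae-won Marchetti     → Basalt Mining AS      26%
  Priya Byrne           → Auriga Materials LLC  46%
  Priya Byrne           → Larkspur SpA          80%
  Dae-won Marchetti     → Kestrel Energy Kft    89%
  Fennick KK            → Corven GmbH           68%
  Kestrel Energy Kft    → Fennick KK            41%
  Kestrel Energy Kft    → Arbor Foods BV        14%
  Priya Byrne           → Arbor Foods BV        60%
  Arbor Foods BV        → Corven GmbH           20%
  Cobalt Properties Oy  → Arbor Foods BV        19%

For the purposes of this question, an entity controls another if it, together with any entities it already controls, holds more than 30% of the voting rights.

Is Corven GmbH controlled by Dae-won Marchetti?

Yes

Dae-won holds 89% of Kestrel, so Dae-won controls Kestrel.
Kestrel and Dae-won together hold 41% + 48% = 89% of Fennick, so Dae-won controls Fennick.
Kestrel holds 100% of Cobalt, so Dae-won controls Cobalt.
Cobalt and Kestrel together hold 19% + 14% = 33% of Arbor, so Dae-won controls Arbor.
Fennick and Arbor together hold 68% + 20% = 88% of Corven, so Dae-won controls Corven.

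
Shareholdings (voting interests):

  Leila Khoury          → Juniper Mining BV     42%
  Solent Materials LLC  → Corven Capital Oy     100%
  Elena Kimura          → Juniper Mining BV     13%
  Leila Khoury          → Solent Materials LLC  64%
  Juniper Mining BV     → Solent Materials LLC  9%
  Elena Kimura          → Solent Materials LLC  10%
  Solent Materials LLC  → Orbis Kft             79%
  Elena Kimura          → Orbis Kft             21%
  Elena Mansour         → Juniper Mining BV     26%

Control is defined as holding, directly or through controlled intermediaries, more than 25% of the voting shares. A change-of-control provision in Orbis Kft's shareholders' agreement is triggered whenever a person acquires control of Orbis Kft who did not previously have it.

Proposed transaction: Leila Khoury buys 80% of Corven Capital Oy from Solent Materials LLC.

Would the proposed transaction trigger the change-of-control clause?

The purchase adds only to Leila's holdings (Solent's stake shrinks), so Leila is the only person who could newly come to control Orbis.
Leila holds 42% of Juniper, so Leila controls Juniper.
Leila and Juniper together hold 64% + 9% = 73% of Solent, so Leila controls Solent.
Solent holds 79% of Orbis, so Leila controls Orbis.
So Leila already controls Orbis before the transaction.
After the purchase, Leila holds 80% of Corven directly, and Solent's stake falls to 20%.
Leila controlled Orbis already, so this is not a new person acquiring control; every other person's position is unchanged or reduced.
No new person acquires control, so the clause is not triggered.

No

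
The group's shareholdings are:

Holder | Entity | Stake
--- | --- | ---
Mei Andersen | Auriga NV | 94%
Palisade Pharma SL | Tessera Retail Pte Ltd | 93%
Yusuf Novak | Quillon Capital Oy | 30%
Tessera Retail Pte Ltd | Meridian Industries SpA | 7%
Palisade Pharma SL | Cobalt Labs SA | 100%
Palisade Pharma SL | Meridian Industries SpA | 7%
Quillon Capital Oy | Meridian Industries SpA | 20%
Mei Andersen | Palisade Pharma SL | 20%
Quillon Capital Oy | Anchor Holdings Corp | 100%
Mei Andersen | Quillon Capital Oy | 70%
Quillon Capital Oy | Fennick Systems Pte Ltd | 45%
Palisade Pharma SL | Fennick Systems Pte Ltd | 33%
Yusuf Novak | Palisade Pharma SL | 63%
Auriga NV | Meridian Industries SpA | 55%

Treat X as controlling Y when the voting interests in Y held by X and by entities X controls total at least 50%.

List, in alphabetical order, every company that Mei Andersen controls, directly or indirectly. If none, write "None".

Mei holds 94% of Auriga, so Mei controls Auriga.
Mei holds 70% of Quillon, so Mei controls Quillon.
Quillon holds 100% of Anchor, so Mei controls Anchor.
Auriga and Quillon together hold 55% + 20% = 75% of Meridian, so Mei controls Meridian.
No other company's threshold is met.

Anchor Holdings Corp, Auriga NV, Meridian Industries SpA, Quillon Capital Oy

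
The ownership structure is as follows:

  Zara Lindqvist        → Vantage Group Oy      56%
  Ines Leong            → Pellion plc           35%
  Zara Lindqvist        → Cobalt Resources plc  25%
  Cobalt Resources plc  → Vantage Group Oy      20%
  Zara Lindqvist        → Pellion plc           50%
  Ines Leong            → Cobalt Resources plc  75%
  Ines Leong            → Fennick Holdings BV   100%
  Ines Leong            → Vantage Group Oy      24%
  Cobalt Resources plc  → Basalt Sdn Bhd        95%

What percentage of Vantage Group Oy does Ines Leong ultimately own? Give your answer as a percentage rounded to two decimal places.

39.00%

Ines reaches Vantage along 2 paths.
Direct stake: 24% = 24%.
Via Cobalt: 75% × 20% = 15%.
Total: 24% + 15% = 39%.
Rounded: 39.00%.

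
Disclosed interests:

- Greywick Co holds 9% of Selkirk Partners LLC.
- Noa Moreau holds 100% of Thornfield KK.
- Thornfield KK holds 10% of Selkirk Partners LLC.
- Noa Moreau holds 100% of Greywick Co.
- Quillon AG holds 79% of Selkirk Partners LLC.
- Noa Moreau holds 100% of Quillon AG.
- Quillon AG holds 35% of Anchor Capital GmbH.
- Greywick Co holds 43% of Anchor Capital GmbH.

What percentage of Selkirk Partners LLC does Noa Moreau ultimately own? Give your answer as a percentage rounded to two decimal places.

Noa reaches Selkirk along 3 paths.
Via Quillon: 100% × 79% = 79%.
Via Thornfield: 100% × 10% = 10%.
Via Greywick: 100% × 9% = 9%.
Total: 79% + 10% + 9% = 98%.
Rounded: 98.00%.

98.00%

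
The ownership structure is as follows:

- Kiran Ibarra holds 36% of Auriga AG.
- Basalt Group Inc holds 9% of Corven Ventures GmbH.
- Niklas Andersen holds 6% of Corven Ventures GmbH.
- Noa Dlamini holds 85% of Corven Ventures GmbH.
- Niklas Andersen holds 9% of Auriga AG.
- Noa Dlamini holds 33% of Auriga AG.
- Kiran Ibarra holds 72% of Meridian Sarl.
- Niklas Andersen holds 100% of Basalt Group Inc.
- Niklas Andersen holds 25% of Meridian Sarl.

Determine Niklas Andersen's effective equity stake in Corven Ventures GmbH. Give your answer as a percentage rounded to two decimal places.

Niklas reaches Corven along 2 paths.
Via Basalt: 100% × 9% = 9%.
Direct stake: 6% = 6%.
Total: 9% + 6% = 15%.
Rounded: 15.00%.

15.00%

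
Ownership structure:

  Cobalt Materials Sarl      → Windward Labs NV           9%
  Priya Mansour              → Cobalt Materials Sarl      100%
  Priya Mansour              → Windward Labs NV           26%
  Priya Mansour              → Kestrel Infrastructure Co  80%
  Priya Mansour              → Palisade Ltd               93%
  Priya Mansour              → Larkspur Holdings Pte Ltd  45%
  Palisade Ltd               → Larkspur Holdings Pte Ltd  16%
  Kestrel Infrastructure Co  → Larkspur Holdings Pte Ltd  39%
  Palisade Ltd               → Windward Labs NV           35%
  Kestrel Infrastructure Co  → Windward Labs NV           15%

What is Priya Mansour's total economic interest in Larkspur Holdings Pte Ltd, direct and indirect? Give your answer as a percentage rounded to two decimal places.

Priya reaches Larkspur along 3 paths.
Direct stake: 45% = 45%.
Via Palisade: 93% × 16% = 14.88%.
Via Kestrel: 80% × 39% = 31.2%.
Total: 45% + 14.88% + 31.2% = 91.08%.

91.08%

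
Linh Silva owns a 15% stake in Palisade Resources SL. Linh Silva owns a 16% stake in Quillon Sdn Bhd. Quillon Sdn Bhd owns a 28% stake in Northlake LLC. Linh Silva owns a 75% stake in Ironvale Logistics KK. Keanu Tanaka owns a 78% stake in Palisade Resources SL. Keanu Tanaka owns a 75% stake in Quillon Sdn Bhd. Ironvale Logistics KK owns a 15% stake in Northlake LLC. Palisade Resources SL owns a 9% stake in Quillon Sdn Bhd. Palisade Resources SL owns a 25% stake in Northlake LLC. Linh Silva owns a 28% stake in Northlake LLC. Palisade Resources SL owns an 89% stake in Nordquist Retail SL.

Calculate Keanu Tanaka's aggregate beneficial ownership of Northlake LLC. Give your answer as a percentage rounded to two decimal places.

42.47%

Keanu reaches Northlake along 3 paths.
Via Palisade → Quillon: 78% × 9% × 28% = 1.9656%.
Via Quillon: 75% × 28% = 21%.
Via Palisade: 78% × 25% = 19.5%.
Total: 1.9656% + 21% + 19.5% = 42.4656%.
Rounded: 42.47%.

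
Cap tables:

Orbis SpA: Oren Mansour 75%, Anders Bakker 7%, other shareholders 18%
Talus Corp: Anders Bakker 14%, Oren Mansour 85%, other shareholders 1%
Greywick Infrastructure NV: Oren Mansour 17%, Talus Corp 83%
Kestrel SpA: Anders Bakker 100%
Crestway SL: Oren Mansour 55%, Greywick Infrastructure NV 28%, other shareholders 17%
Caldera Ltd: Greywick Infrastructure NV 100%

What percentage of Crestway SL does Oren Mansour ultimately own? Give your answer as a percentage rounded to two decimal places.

Oren reaches Crestway along 3 paths.
Direct stake: 55% = 55%.
Via Greywick: 17% × 28% = 4.76%.
Via Talus → Greywick: 85% × 83% × 28% = 19.754%.
Total: 55% + 4.76% + 19.754% = 79.514%.
Rounded: 79.51%.

79.51%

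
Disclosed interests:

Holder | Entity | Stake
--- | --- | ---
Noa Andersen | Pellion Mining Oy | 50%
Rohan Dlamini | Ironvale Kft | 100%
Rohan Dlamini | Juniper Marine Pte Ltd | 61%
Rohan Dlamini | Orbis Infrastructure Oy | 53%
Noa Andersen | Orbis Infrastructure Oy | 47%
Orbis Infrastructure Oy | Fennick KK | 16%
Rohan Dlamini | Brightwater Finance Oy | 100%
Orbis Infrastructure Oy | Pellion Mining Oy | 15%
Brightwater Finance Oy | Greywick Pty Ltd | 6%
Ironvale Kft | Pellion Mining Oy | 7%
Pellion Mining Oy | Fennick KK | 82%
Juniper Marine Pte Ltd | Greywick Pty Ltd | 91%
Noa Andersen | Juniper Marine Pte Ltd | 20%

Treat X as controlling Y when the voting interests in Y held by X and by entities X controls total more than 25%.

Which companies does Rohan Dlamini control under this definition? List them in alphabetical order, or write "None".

Brightwater Finance Oy, Greywick Pty Ltd, Ironvale Kft, Juniper Marine Pte Ltd, Orbis Infrastructure Oy

Rohan holds 100% of Ironvale, so Rohan controls Ironvale.
Rohan holds 100% of Brightwater, so Rohan controls Brightwater.
Rohan holds 53% of Orbis, so Rohan controls Orbis.
Rohan holds 61% of Juniper, so Rohan controls Juniper.
Juniper and Brightwater together hold 91% + 6% = 97% of Greywick, so Rohan controls Greywick.
No other company's threshold is met.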